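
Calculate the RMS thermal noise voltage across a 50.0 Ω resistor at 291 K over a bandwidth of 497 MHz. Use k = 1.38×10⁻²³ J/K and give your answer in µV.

V_n = √(4kTRB)
4kTRB = 4 × 1.38×10⁻²³ × 291 × 5.00×10¹ × 4.97×10⁸ = 3.99×10⁻¹⁰ V²
V_n = √(3.99×10⁻¹⁰) = 2.00×10⁻⁵ V = 20.0 µV

20.0 µV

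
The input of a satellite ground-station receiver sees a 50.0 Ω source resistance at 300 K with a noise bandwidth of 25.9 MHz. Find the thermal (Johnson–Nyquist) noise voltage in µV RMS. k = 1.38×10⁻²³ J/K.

V_n = √(4kTRB)
4kTRB = 4 × 1.38×10⁻²³ × 300 × 5.00×10¹ × 2.59×10⁷ = 2.14×10⁻¹¹ V²
V_n = √(2.14×10⁻¹¹) = 4.63×10⁻⁶ V = 4.63 µV

4.63 µV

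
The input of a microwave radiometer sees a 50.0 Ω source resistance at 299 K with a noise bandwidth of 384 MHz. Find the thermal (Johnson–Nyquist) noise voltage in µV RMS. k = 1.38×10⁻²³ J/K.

17.8 µV

V_n = √(4kTRB)
4kTRB = 4 × 1.38×10⁻²³ × 299 × 5.00×10¹ × 3.84×10⁸ = 3.17×10⁻¹⁰ V²
V_n = √(3.17×10⁻¹⁰) = 1.78×10⁻⁵ V = 17.8 µV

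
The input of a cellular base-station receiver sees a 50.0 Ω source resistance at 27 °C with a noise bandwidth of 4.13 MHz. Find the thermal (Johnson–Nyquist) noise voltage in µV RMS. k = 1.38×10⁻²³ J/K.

1.85 µV

T = 27 °C + 273.15 = 300.15 K
V_n = √(4kTRB)
4kTRB = 4 × 1.38×10⁻²³ × 300.15 × 5.00×10¹ × 4.13×10⁶ = 3.42×10⁻¹² V²
V_n = √(3.42×10⁻¹²) = 1.85×10⁻⁶ V = 1.85 µV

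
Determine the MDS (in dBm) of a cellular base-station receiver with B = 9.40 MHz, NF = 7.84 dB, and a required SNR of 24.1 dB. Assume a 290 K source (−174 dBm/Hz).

Sensitivity = −174 + 10 log₁₀(B) + NF + SNR_min
= −174 + 69.73 + 7.84 + 24.1
= −72.33 dBm → −72.3 dBm

−72.3 dBm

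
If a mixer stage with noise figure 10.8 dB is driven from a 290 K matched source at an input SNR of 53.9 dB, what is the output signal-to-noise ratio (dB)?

43.1 dB

By definition F = SNR_in/SNR_out, so in dB: SNR_out = SNR_in − NF
SNR_out = 53.9 − 10.8 = 43.1 dB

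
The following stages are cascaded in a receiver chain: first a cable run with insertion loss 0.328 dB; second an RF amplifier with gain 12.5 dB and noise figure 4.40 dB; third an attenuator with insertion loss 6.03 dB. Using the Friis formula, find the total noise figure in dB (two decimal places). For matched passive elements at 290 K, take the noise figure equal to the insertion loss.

Convert to linear (a loss of L dB is a gain of −L dB): F_i = 10^(NF_i/10), G_i = 10^(G_i,dB/10)
  Stage 1: F_1 = 10^(0.328/10) = 1.078, G_1 = 10^(−0.328/10) = 0.9273
  Stage 2: F_2 = 10^(4.40/10) = 2.754, G_2 = 10^(12.5/10) = 17.78
  Stage 3: F_3 = 10^(6.03/10) = 4.009, G_3 = 10^(−6.03/10) = 0.2495
Friis cascade:
  F = 1.078 + (2.754 − 1)/0.9273 + (4.009 − 1)/16.49 = 3.153
NF = 10 log₁₀(3.153) = 4.99 dB

4.99 dB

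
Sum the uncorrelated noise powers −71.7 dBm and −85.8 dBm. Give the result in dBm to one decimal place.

−71.5 dBm

Convert to linear, add, convert back:
P₁ = 6.76×10⁻¹¹ W, P₂ = 2.63×10⁻¹² W
P_tot = 7.02×10⁻¹¹ W → 10 log₁₀(P_tot / 10⁻³) = −71.5 dBm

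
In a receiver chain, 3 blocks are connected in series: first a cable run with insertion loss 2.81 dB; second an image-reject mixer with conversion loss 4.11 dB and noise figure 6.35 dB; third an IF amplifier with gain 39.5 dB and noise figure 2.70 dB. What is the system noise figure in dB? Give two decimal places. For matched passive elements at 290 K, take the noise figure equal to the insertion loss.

10.96 dB

Convert to linear (a loss of L dB is a gain of −L dB): F_i = 10^(NF_i/10), G_i = 10^(G_i,dB/10)
  Stage 1: F_1 = 10^(2.81/10) = 1.910, G_1 = 10^(−2.81/10) = 0.5236
  Stage 2: F_2 = 10^(6.35/10) = 4.315, G_2 = 10^(−4.11/10) = 0.3882
  Stage 3: F_3 = 10^(2.70/10) = 1.862, G_3 = 10^(39.5/10) = 8913
Friis cascade:
  F = 1.910 + (4.315 − 1)/0.5236 + (1.862 − 1)/0.2032 = 12.48
NF = 10 log₁₀(12.48) = 10.96 dB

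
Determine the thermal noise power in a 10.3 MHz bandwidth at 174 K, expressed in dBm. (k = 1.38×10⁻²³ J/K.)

−106.1 dBm

P_n = kTB = 1.38×10⁻²³ × 174 × 1.03×10⁷ = 2.47×10⁻¹⁴ W
In dBm: 10 log₁₀(2.47×10⁻¹⁴ / 10⁻³) = −106.1 dBm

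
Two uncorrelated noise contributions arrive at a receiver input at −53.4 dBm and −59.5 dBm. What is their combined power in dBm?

Convert to linear, add, convert back:
P₁ = 4.57×10⁻⁹ W, P₂ = 1.12×10⁻⁹ W
P_tot = 5.69×10⁻⁹ W → 10 log₁₀(P_tot / 10⁻³) = −52.4 dBm

−52.4 dBm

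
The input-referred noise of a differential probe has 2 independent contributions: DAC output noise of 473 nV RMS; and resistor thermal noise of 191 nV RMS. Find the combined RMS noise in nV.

Uncorrelated sources add in power (mean-square): V_tot = √(ΣV_i²)
V_tot = √[(4.73×10⁻⁷)² + (1.91×10⁻⁷)²] = 5.10×10⁻⁷ V = 510 nV

510 nV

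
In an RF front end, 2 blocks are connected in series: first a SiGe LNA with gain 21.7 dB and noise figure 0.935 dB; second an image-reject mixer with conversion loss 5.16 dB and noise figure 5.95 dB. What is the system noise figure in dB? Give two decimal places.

Convert to linear (a loss of L dB is a gain of −L dB): F_i = 10^(NF_i/10), G_i = 10^(G_i,dB/10)
  Stage 1: F_1 = 10^(0.935/10) = 1.240, G_1 = 10^(21.7/10) = 147.9
  Stage 2: F_2 = 10^(5.95/10) = 3.936, G_2 = 10^(−5.16/10) = 0.3048
Friis cascade:
  F = 1.240 + (3.936 − 1)/147.9 = 1.260
NF = 10 log₁₀(1.260) = 1.00 dB

1.00 dB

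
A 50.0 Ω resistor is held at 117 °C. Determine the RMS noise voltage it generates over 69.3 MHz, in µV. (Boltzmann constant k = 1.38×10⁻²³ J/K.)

T = 117 °C + 273.15 = 390.15 K
V_n = √(4kTRB)
4kTRB = 4 × 1.38×10⁻²³ × 390.15 × 5.00×10¹ × 6.93×10⁷ = 7.46×10⁻¹¹ V²
V_n = √(7.46×10⁻¹¹) = 8.64×10⁻⁶ V = 8.64 µV

8.64 µV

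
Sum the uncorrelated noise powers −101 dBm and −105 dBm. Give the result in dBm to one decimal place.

Convert to linear, add, convert back:
P₁ = 7.94×10⁻¹⁴ W, P₂ = 3.16×10⁻¹⁴ W
P_tot = 1.11×10⁻¹³ W → 10 log₁₀(P_tot / 10⁻³) = −99.5 dBm

−99.5 dBm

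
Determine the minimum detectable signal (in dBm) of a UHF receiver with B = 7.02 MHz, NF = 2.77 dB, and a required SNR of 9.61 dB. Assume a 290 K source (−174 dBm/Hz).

Sensitivity = −174 + 10 log₁₀(B) + NF + SNR_min
= −174 + 68.46 + 2.77 + 9.61
= −93.16 dBm → −93.2 dBm

−93.2 dBm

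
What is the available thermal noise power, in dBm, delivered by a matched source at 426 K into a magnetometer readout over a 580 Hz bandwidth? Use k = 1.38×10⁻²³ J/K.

P_n = kTB = 1.38×10⁻²³ × 426 × 5.80×10² = 3.41×10⁻¹⁸ W
In dBm: 10 log₁₀(3.41×10⁻¹⁸ / 10⁻³) = −144.7 dBm

−144.7 dBm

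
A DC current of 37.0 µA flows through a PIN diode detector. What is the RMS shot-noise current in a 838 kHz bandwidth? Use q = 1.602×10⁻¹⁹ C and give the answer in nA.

3.15 nA

I_n = √(2qI·B)
2qI·B = 2 × 1.602×10⁻¹⁹ × 3.70×10⁻⁵ × 8.38×10⁵ = 9.93×10⁻¹⁸ A²
I_n = √(9.93×10⁻¹⁸) = 3.15×10⁻⁹ A = 3.15 nA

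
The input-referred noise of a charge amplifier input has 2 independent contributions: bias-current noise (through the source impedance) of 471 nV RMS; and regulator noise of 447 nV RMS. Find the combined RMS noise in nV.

649 nV

Uncorrelated sources add in power (mean-square): V_tot = √(ΣV_i²)
V_tot = √[(4.71×10⁻⁷)² + (4.47×10⁻⁷)²] = 6.49×10⁻⁷ V = 649 nV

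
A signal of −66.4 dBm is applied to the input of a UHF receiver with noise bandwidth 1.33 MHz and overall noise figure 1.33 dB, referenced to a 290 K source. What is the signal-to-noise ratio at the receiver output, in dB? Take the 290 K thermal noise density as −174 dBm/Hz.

45.0 dB

Noise floor: N = −174 + 10 log₁₀(B) + NF
10 log₁₀(1.33×10⁶) = 61.24 dB
N = −174 + 61.24 + 1.33 = −111.43 dBm
SNR = P_sig − N = −66.4 − (−111.43) = 45.03 dB → 45.0 dB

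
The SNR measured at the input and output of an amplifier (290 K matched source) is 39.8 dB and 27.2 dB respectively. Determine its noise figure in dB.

12.6 dB

NF (dB) = SNR_in(dB) − SNR_out(dB) when the source is at T₀
NF = 39.8 − 27.2 = 12.6 dB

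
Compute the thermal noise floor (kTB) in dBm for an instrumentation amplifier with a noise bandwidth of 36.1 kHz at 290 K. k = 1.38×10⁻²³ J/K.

P_n = kTB = 1.38×10⁻²³ × 290 × 3.61×10⁴ = 1.44×10⁻¹⁶ W
In dBm: 10 log₁₀(1.44×10⁻¹⁶ / 10⁻³) = −128.4 dBm

−128.4 dBm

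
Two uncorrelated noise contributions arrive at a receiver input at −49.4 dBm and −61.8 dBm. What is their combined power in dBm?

−49.2 dBm

Convert to linear, add, convert back:
P₁ = 1.15×10⁻⁸ W, P₂ = 6.61×10⁻¹⁰ W
P_tot = 1.21×10⁻⁸ W → 10 log₁₀(P_tot / 10⁻³) = −49.2 dBm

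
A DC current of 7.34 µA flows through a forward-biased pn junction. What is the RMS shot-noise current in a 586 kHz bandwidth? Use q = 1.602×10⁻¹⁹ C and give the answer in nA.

1.17 nA

I_n = √(2qI·B)
2qI·B = 2 × 1.602×10⁻¹⁹ × 7.34×10⁻⁶ × 5.86×10⁵ = 1.38×10⁻¹⁸ A²
I_n = √(1.38×10⁻¹⁸) = 1.17×10⁻⁹ A = 1.17 nA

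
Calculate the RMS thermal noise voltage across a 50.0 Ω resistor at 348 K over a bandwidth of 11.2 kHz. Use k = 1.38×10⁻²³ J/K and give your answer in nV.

V_n = √(4kTRB)
4kTRB = 4 × 1.38×10⁻²³ × 348 × 5.00×10¹ × 1.12×10⁴ = 1.08×10⁻¹⁴ V²
V_n = √(1.08×10⁻¹⁴) = 1.04×10⁻⁷ V = 104 nV

104 nV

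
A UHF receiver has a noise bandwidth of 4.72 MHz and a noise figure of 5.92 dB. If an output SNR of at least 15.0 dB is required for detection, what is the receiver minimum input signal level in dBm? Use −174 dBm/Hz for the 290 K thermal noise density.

Sensitivity = −174 + 10 log₁₀(B) + NF + SNR_min
= −174 + 66.74 + 5.92 + 15.0
= −86.34 dBm → −86.3 dBm

−86.3 dBm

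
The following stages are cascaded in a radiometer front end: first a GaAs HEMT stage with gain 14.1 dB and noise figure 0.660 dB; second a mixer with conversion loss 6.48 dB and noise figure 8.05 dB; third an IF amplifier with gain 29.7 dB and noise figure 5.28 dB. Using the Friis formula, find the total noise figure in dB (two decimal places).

2.51 dB

Convert to linear (a loss of L dB is a gain of −L dB): F_i = 10^(NF_i/10), G_i = 10^(G_i,dB/10)
  Stage 1: F_1 = 10^(0.660/10) = 1.164, G_1 = 10^(14.1/10) = 25.70
  Stage 2: F_2 = 10^(8.05/10) = 6.383, G_2 = 10^(−6.48/10) = 0.2249
  Stage 3: F_3 = 10^(5.28/10) = 3.373, G_3 = 10^(29.7/10) = 933.3
Friis cascade:
  F = 1.164 + (6.383 − 1)/25.70 + (3.373 − 1)/5.781 = 1.784
NF = 10 log₁₀(1.784) = 2.51 dB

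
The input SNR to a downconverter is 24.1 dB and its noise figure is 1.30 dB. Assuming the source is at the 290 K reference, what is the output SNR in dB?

By definition F = SNR_in/SNR_out, so in dB: SNR_out = SNR_in − NF
SNR_out = 24.1 − 1.30 = 22.80 dB

22.80 dB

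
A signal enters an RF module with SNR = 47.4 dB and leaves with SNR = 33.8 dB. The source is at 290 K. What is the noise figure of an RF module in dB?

13.6 dB

NF (dB) = SNR_in(dB) − SNR_out(dB) when the source is at T₀
NF = 47.4 − 33.8 = 13.6 dB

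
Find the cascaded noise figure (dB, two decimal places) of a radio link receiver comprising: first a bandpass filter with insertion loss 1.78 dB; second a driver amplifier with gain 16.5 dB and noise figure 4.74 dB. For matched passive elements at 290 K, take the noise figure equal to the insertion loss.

6.52 dB

Convert to linear (a loss of L dB is a gain of −L dB): F_i = 10^(NF_i/10), G_i = 10^(G_i,dB/10)
  Stage 1: F_1 = 10^(1.78/10) = 1.507, G_1 = 10^(−1.78/10) = 0.6637
  Stage 2: F_2 = 10^(4.74/10) = 2.979, G_2 = 10^(16.5/10) = 44.67
Friis cascade:
  F = 1.507 + (2.979 − 1)/0.6637 = 4.487
NF = 10 log₁₀(4.487) = 6.52 dB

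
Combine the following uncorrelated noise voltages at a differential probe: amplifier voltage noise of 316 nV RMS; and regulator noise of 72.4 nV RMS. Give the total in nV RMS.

324 nV

Uncorrelated sources add in power (mean-square): V_tot = √(ΣV_i²)
V_tot = √[(3.16×10⁻⁷)² + (7.24×10⁻⁸)²] = 3.24×10⁻⁷ V = 324 nV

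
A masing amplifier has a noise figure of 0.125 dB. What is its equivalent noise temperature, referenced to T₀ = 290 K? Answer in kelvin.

F = 10^(0.125/10) = 1.0292
T_e = (F − 1)·T₀ = (1.0292 − 1) × 290 = 8.47 K

8.47 K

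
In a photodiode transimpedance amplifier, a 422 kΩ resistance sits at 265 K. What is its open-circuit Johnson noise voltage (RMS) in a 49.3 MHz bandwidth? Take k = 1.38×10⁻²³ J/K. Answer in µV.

552 µV

V_n = √(4kTRB)
4kTRB = 4 × 1.38×10⁻²³ × 265 × 4.22×10⁵ × 4.93×10⁷ = 3.04×10⁻⁷ V²
V_n = √(3.04×10⁻⁷) = 5.52×10⁻⁴ V = 552 µV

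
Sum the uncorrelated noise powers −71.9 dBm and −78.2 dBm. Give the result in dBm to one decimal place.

−71.0 dBm

Convert to linear, add, convert back:
P₁ = 6.46×10⁻¹¹ W, P₂ = 1.51×10⁻¹¹ W
P_tot = 7.97×10⁻¹¹ W → 10 log₁₀(P_tot / 10⁻³) = −71.0 dBm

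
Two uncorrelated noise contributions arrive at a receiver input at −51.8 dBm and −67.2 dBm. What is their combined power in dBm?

Convert to linear, add, convert back:
P₁ = 6.61×10⁻⁹ W, P₂ = 1.91×10⁻¹⁰ W
P_tot = 6.80×10⁻⁹ W → 10 log₁₀(P_tot / 10⁻³) = −51.7 dBm

−51.7 dBm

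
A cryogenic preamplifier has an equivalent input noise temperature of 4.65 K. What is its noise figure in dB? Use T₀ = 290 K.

0.069 dB

F = 1 + T_e/T₀ = 1 + 4.65/290 = 1.01603
NF = 10 log₁₀(1.01603) = 0.069 dB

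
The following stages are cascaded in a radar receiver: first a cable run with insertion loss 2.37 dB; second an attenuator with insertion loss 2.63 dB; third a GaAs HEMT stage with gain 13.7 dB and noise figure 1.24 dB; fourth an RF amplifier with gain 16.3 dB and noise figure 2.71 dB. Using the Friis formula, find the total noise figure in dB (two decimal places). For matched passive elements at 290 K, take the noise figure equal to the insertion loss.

Convert to linear (a loss of L dB is a gain of −L dB): F_i = 10^(NF_i/10), G_i = 10^(G_i,dB/10)
  Stage 1: F_1 = 10^(2.37/10) = 1.726, G_1 = 10^(−2.37/10) = 0.5794
  Stage 2: F_2 = 10^(2.63/10) = 1.832, G_2 = 10^(−2.63/10) = 0.5458
  Stage 3: F_3 = 10^(1.24/10) = 1.330, G_3 = 10^(13.7/10) = 23.44
  Stage 4: F_4 = 10^(2.71/10) = 1.866, G_4 = 10^(16.3/10) = 42.66
Friis cascade:
  F = 1.726 + (1.832 − 1)/0.5794 + (1.330 − 1)/0.3162 + (1.866 − 1)/7.413 = 4.324
NF = 10 log₁₀(4.324) = 6.36 dB

6.36 dB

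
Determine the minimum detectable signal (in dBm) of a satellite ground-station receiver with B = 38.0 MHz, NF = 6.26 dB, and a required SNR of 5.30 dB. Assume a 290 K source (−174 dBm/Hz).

−86.6 dBm

Sensitivity = −174 + 10 log₁₀(B) + NF + SNR_min
= −174 + 75.8 + 6.26 + 5.30
= −86.64 dBm → −86.6 dBm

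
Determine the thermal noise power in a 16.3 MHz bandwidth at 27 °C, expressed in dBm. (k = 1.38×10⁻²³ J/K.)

−101.7 dBm

T = 27 °C + 273.15 = 300.15 K
P_n = kTB = 1.38×10⁻²³ × 300.15 × 1.63×10⁷ = 6.75×10⁻¹⁴ W
In dBm: 10 log₁₀(6.75×10⁻¹⁴ / 10⁻³) = −101.7 dBm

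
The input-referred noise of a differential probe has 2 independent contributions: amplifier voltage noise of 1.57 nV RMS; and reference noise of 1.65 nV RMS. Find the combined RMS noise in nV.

2.28 nV

Uncorrelated sources add in power (mean-square): V_tot = √(ΣV_i²)
V_tot = √[(1.57×10⁻⁹)² + (1.65×10⁻⁹)²] = 2.28×10⁻⁹ V = 2.28 nV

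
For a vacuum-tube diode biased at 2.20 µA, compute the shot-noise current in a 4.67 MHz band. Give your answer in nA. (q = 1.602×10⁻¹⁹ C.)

I_n = √(2qI·B)
2qI·B = 2 × 1.602×10⁻¹⁹ × 2.20×10⁻⁶ × 4.67×10⁶ = 3.29×10⁻¹⁸ A²
I_n = √(3.29×10⁻¹⁸) = 1.81×10⁻⁹ A = 1.81 nA

1.81 nA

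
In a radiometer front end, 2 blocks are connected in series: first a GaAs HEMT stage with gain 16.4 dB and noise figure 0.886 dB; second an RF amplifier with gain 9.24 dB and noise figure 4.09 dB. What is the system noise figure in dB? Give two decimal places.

1.01 dB

Convert to linear (a loss of L dB is a gain of −L dB): F_i = 10^(NF_i/10), G_i = 10^(G_i,dB/10)
  Stage 1: F_1 = 10^(0.886/10) = 1.226, G_1 = 10^(16.4/10) = 43.65
  Stage 2: F_2 = 10^(4.09/10) = 2.564, G_2 = 10^(9.24/10) = 8.395
Friis cascade:
  F = 1.226 + (2.564 − 1)/43.65 = 1.262
NF = 10 log₁₀(1.262) = 1.01 dB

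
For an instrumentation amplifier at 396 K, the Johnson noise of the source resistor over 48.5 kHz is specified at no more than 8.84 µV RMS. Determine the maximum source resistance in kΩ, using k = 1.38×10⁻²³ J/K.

Johnson–Nyquist: V_n = √(4kTRB) ⇒ R = V_n² / (4kTB)
4kTB = 4 × 1.38×10⁻²³ × 396 × 4.85×10⁴ = 1.06×10⁻¹⁵
R = (8.84×10⁻⁶)² / 1.06×10⁻¹⁵ = 7.37×10⁴ Ω = 73.7 kΩ

73.7 kΩ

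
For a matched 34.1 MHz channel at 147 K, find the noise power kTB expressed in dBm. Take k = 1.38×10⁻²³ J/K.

P_n = kTB = 1.38×10⁻²³ × 147 × 3.41×10⁷ = 6.92×10⁻¹⁴ W
In dBm: 10 log₁₀(6.92×10⁻¹⁴ / 10⁻³) = −101.6 dBm

−101.6 dBm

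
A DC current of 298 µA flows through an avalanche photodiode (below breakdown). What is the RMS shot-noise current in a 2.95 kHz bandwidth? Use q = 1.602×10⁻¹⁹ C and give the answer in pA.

531 pA

I_n = √(2qI·B)
2qI·B = 2 × 1.602×10⁻¹⁹ × 2.98×10⁻⁴ × 2.95×10³ = 2.82×10⁻¹⁹ A²
I_n = √(2.82×10⁻¹⁹) = 5.31×10⁻¹⁰ A = 531 pA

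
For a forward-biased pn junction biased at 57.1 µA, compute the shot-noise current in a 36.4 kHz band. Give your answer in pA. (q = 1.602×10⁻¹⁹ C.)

I_n = √(2qI·B)
2qI·B = 2 × 1.602×10⁻¹⁹ × 5.71×10⁻⁵ × 3.64×10⁴ = 6.66×10⁻¹⁹ A²
I_n = √(6.66×10⁻¹⁹) = 8.16×10⁻¹⁰ A = 816 pA

816 pA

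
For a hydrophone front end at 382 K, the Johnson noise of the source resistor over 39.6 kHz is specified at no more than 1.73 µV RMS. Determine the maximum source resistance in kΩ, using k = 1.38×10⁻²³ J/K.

Johnson–Nyquist: V_n = √(4kTRB) ⇒ R = V_n² / (4kTB)
4kTB = 4 × 1.38×10⁻²³ × 382 × 3.96×10⁴ = 8.35×10⁻¹⁶
R = (1.73×10⁻⁶)² / 8.35×10⁻¹⁶ = 3.58×10³ Ω = 3.58 kΩ

3.58 kΩ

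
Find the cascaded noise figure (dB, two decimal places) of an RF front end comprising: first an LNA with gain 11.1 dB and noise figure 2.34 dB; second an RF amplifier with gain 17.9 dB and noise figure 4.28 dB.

2.66 dB

Convert to linear (a loss of L dB is a gain of −L dB): F_i = 10^(NF_i/10), G_i = 10^(G_i,dB/10)
  Stage 1: F_1 = 10^(2.34/10) = 1.714, G_1 = 10^(11.1/10) = 12.88
  Stage 2: F_2 = 10^(4.28/10) = 2.679, G_2 = 10^(17.9/10) = 61.66
Friis cascade:
  F = 1.714 + (2.679 − 1)/12.88 = 1.844
NF = 10 log₁₀(1.844) = 2.66 dB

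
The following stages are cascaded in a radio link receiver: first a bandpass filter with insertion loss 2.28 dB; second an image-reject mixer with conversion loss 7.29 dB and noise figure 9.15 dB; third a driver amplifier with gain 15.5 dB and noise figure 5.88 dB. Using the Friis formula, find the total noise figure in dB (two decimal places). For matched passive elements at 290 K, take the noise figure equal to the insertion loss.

16.01 dB

Convert to linear (a loss of L dB is a gain of −L dB): F_i = 10^(NF_i/10), G_i = 10^(G_i,dB/10)
  Stage 1: F_1 = 10^(2.28/10) = 1.690, G_1 = 10^(−2.28/10) = 0.5916
  Stage 2: F_2 = 10^(9.15/10) = 8.222, G_2 = 10^(−7.29/10) = 0.1866
  Stage 3: F_3 = 10^(5.88/10) = 3.873, G_3 = 10^(15.5/10) = 35.48
Friis cascade:
  F = 1.690 + (8.222 − 1)/0.5916 + (3.873 − 1)/0.1104 = 39.92
NF = 10 log₁₀(39.92) = 16.01 dB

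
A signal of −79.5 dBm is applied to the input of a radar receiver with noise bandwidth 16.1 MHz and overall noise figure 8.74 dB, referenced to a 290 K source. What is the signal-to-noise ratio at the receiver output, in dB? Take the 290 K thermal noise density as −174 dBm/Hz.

13.7 dB

Noise floor: N = −174 + 10 log₁₀(B) + NF
10 log₁₀(1.61×10⁷) = 72.07 dB
N = −174 + 72.07 + 8.74 = −93.19 dBm
SNR = P_sig − N = −79.5 − (−93.19) = 13.69 dB → 13.7 dB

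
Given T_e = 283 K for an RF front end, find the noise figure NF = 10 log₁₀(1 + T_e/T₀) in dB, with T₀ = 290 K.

2.96 dB

F = 1 + T_e/T₀ = 1 + 283/290 = 1.97586
NF = 10 log₁₀(1.97586) = 2.96 dB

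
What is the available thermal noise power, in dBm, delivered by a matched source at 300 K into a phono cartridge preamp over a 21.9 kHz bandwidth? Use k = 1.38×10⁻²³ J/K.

P_n = kTB = 1.38×10⁻²³ × 300 × 2.19×10⁴ = 9.07×10⁻¹⁷ W
In dBm: 10 log₁₀(9.07×10⁻¹⁷ / 10⁻³) = −130.4 dBm

−130.4 dBm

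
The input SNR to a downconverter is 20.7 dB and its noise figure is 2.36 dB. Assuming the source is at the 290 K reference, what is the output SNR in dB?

By definition F = SNR_in/SNR_out, so in dB: SNR_out = SNR_in − NF
SNR_out = 20.7 − 2.36 = 18.34 dB

18.34 dB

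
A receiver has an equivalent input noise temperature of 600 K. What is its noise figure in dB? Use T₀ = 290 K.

F = 1 + T_e/T₀ = 1 + 600/290 = 3.06897
NF = 10 log₁₀(3.06897) = 4.87 dB

4.87 dB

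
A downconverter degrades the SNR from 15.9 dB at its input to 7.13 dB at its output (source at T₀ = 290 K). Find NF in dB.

8.77 dB

NF (dB) = SNR_in(dB) − SNR_out(dB) when the source is at T₀
NF = 15.9 − 7.13 = 8.77 dB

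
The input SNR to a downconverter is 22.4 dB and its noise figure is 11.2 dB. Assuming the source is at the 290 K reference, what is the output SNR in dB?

By definition F = SNR_in/SNR_out, so in dB: SNR_out = SNR_in − NF
SNR_out = 22.4 − 11.2 = 11.2 dB

11.2 dB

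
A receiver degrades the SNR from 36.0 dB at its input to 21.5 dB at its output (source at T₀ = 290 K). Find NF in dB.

NF (dB) = SNR_in(dB) − SNR_out(dB) when the source is at T₀
NF = 36.0 − 21.5 = 14.5 dB

14.5 dB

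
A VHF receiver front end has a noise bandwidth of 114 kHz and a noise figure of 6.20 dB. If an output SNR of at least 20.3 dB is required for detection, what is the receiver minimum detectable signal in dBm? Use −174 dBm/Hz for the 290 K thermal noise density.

−96.9 dBm

Sensitivity = −174 + 10 log₁₀(B) + NF + SNR_min
= −174 + 50.57 + 6.20 + 20.3
= −96.93 dBm → −96.9 dBm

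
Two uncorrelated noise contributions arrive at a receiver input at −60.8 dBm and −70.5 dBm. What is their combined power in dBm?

−60.4 dBm

Convert to linear, add, convert back:
P₁ = 8.32×10⁻¹⁰ W, P₂ = 8.91×10⁻¹¹ W
P_tot = 9.21×10⁻¹⁰ W → 10 log₁₀(P_tot / 10⁻³) = −60.4 dBm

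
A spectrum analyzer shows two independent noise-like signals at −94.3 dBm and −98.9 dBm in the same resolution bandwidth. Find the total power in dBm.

Convert to linear, add, convert back:
P₁ = 3.72×10⁻¹³ W, P₂ = 1.29×10⁻¹³ W
P_tot = 5.00×10⁻¹³ W → 10 log₁₀(P_tot / 10⁻³) = −93.0 dBm

−93.0 dBm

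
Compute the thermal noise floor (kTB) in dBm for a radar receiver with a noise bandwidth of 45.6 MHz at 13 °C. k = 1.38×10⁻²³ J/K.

T = 13 °C + 273.15 = 286.15 K
P_n = kTB = 1.38×10⁻²³ × 286.15 × 4.56×10⁷ = 1.80×10⁻¹³ W
In dBm: 10 log₁₀(1.80×10⁻¹³ / 10⁻³) = −97.4 dBm

−97.4 dBm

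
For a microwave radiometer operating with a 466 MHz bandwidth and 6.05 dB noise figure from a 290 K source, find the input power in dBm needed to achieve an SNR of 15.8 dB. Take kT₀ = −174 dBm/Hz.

−65.5 dBm

Sensitivity = −174 + 10 log₁₀(B) + NF + SNR_min
= −174 + 86.68 + 6.05 + 15.8
= −65.47 dBm → −65.5 dBm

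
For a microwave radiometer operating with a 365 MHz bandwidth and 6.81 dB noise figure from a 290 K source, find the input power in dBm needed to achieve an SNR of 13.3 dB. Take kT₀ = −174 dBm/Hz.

−68.3 dBm

Sensitivity = −174 + 10 log₁₀(B) + NF + SNR_min
= −174 + 85.62 + 6.81 + 13.3
= −68.27 dBm → −68.3 dBm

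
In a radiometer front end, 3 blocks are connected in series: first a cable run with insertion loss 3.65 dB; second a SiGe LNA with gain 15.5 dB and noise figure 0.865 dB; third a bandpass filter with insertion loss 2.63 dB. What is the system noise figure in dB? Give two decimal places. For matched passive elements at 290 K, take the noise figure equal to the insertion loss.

4.60 dB

Convert to linear (a loss of L dB is a gain of −L dB): F_i = 10^(NF_i/10), G_i = 10^(G_i,dB/10)
  Stage 1: F_1 = 10^(3.65/10) = 2.317, G_1 = 10^(−3.65/10) = 0.4315
  Stage 2: F_2 = 10^(0.865/10) = 1.220, G_2 = 10^(15.5/10) = 35.48
  Stage 3: F_3 = 10^(2.63/10) = 1.832, G_3 = 10^(−2.63/10) = 0.5458
Friis cascade:
  F = 2.317 + (1.220 − 1)/0.4315 + (1.832 − 1)/15.31 = 2.882
NF = 10 log₁₀(2.882) = 4.60 dB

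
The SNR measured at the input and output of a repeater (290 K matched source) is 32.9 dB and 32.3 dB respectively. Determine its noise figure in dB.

0.6 dB

NF (dB) = SNR_in(dB) − SNR_out(dB) when the source is at T₀
NF = 32.9 − 32.3 = 0.6 dB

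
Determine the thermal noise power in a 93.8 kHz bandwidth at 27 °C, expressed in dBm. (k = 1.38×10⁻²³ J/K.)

−124.1 dBm

T = 27 °C + 273.15 = 300.15 K
P_n = kTB = 1.38×10⁻²³ × 300.15 × 9.38×10⁴ = 3.89×10⁻¹⁶ W
In dBm: 10 log₁₀(3.89×10⁻¹⁶ / 10⁻³) = −124.1 dBm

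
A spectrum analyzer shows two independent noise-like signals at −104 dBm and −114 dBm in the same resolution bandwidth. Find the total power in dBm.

Convert to linear, add, convert back:
P₁ = 3.98×10⁻¹⁴ W, P₂ = 3.98×10⁻¹⁵ W
P_tot = 4.38×10⁻¹⁴ W → 10 log₁₀(P_tot / 10⁻³) = −103.6 dBm

−103.6 dBm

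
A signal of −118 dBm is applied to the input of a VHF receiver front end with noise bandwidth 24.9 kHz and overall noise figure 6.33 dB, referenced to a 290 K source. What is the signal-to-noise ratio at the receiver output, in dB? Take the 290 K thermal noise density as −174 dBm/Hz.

Noise floor: N = −174 + 10 log₁₀(B) + NF
10 log₁₀(2.49×10⁴) = 43.96 dB
N = −174 + 43.96 + 6.33 = −123.71 dBm
SNR = P_sig − N = −118 − (−123.71) = 5.71 dB → 5.7 dB

5.7 dB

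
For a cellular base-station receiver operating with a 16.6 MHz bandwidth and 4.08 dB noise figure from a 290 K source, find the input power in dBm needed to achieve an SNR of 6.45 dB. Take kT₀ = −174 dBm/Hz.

Sensitivity = −174 + 10 log₁₀(B) + NF + SNR_min
= −174 + 72.2 + 4.08 + 6.45
= −91.27 dBm → −91.3 dBm

−91.3 dBm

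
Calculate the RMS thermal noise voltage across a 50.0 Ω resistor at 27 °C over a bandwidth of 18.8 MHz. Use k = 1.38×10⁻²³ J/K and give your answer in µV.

3.95 µV

T = 27 °C + 273.15 = 300.15 K
V_n = √(4kTRB)
4kTRB = 4 × 1.38×10⁻²³ × 300.15 × 5.00×10¹ × 1.88×10⁷ = 1.56×10⁻¹¹ V²
V_n = √(1.56×10⁻¹¹) = 3.95×10⁻⁶ V = 3.95 µV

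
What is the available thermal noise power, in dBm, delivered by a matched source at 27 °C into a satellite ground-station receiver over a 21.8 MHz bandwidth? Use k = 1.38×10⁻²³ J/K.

−100.4 dBm

T = 27 °C + 273.15 = 300.15 K
P_n = kTB = 1.38×10⁻²³ × 300.15 × 2.18×10⁷ = 9.03×10⁻¹⁴ W
In dBm: 10 log₁₀(9.03×10⁻¹⁴ / 10⁻³) = −100.4 dBm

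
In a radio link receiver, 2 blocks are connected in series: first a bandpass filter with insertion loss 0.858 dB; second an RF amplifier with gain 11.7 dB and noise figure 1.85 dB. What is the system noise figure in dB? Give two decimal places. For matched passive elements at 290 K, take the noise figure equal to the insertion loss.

2.71 dB

Convert to linear (a loss of L dB is a gain of −L dB): F_i = 10^(NF_i/10), G_i = 10^(G_i,dB/10)
  Stage 1: F_1 = 10^(0.858/10) = 1.218, G_1 = 10^(−0.858/10) = 0.8207
  Stage 2: F_2 = 10^(1.85/10) = 1.531, G_2 = 10^(11.7/10) = 14.79
Friis cascade:
  F = 1.218 + (1.531 − 1)/0.8207 = 1.866
NF = 10 log₁₀(1.866) = 2.71 dB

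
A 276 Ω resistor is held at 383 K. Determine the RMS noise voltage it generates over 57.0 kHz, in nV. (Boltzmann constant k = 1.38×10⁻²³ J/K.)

577 nV

V_n = √(4kTRB)
4kTRB = 4 × 1.38×10⁻²³ × 383 × 2.76×10² × 5.70×10⁴ = 3.33×10⁻¹³ V²
V_n = √(3.33×10⁻¹³) = 5.77×10⁻⁷ V = 577 nV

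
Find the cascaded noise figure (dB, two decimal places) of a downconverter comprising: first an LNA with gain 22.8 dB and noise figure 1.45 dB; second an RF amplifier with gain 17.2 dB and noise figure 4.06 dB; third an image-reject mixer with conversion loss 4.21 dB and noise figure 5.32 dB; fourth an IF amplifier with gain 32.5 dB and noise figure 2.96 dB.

Convert to linear (a loss of L dB is a gain of −L dB): F_i = 10^(NF_i/10), G_i = 10^(G_i,dB/10)
  Stage 1: F_1 = 10^(1.45/10) = 1.396, G_1 = 10^(22.8/10) = 190.5
  Stage 2: F_2 = 10^(4.06/10) = 2.547, G_2 = 10^(17.2/10) = 52.48
  Stage 3: F_3 = 10^(5.32/10) = 3.404, G_3 = 10^(−4.21/10) = 0.3793
  Stage 4: F_4 = 10^(2.96/10) = 1.977, G_4 = 10^(32.5/10) = 1778
Friis cascade:
  F = 1.396 + (2.547 − 1)/190.5 + (3.404 − 1)/1.000×10⁴ + (1.977 − 1)/3793 = 1.405
NF = 10 log₁₀(1.405) = 1.48 dB

1.48 dB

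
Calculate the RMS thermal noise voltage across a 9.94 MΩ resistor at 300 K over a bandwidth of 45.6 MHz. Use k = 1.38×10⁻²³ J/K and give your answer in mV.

2.74 mV

V_n = √(4kTRB)
4kTRB = 4 × 1.38×10⁻²³ × 300 × 9.94×10⁶ × 4.56×10⁷ = 7.51×10⁻⁶ V²
V_n = √(7.51×10⁻⁶) = 2.74×10⁻³ V = 2.74 mV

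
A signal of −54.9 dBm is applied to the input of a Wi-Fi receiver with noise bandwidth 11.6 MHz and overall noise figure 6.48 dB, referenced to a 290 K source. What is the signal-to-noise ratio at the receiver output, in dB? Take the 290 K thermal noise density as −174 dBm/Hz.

Noise floor: N = −174 + 10 log₁₀(B) + NF
10 log₁₀(1.16×10⁷) = 70.64 dB
N = −174 + 70.64 + 6.48 = −96.88 dBm
SNR = P_sig − N = −54.9 − (−96.88) = 41.98 dB → 42.0 dB

42.0 dB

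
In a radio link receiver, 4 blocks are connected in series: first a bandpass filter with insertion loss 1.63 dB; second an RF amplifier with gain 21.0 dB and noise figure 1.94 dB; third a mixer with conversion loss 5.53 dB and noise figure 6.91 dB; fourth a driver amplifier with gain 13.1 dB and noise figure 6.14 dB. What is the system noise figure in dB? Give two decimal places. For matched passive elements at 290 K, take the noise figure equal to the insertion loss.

Convert to linear (a loss of L dB is a gain of −L dB): F_i = 10^(NF_i/10), G_i = 10^(G_i,dB/10)
  Stage 1: F_1 = 10^(1.63/10) = 1.455, G_1 = 10^(−1.63/10) = 0.6871
  Stage 2: F_2 = 10^(1.94/10) = 1.563, G_2 = 10^(21.0/10) = 125.9
  Stage 3: F_3 = 10^(6.91/10) = 4.909, G_3 = 10^(−5.53/10) = 0.2799
  Stage 4: F_4 = 10^(6.14/10) = 4.111, G_4 = 10^(13.1/10) = 20.42
Friis cascade:
  F = 1.455 + (1.563 − 1)/0.6871 + (4.909 − 1)/86.50 + (4.111 − 1)/24.21 = 2.449
NF = 10 log₁₀(2.449) = 3.89 dB

3.89 dB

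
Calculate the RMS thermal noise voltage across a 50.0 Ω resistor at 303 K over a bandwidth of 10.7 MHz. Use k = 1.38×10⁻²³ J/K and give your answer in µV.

2.99 µV

V_n = √(4kTRB)
4kTRB = 4 × 1.38×10⁻²³ × 303 × 5.00×10¹ × 1.07×10⁷ = 8.95×10⁻¹² V²
V_n = √(8.95×10⁻¹²) = 2.99×10⁻⁶ V = 2.99 µV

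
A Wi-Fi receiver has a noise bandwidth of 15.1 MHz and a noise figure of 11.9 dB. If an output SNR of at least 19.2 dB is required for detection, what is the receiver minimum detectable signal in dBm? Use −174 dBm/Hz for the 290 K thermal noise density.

−71.1 dBm

Sensitivity = −174 + 10 log₁₀(B) + NF + SNR_min
= −174 + 71.79 + 11.9 + 19.2
= −71.11 dBm → −71.1 dBm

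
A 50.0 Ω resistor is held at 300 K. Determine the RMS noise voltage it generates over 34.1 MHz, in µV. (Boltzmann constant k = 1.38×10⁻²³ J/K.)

V_n = √(4kTRB)
4kTRB = 4 × 1.38×10⁻²³ × 300 × 5.00×10¹ × 3.41×10⁷ = 2.82×10⁻¹¹ V²
V_n = √(2.82×10⁻¹¹) = 5.31×10⁻⁶ V = 5.31 µV

5.31 µV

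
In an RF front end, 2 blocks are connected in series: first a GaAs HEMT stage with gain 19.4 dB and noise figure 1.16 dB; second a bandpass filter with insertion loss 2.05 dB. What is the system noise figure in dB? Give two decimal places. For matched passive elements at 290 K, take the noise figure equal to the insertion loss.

1.18 dB

Convert to linear (a loss of L dB is a gain of −L dB): F_i = 10^(NF_i/10), G_i = 10^(G_i,dB/10)
  Stage 1: F_1 = 10^(1.16/10) = 1.306, G_1 = 10^(19.4/10) = 87.10
  Stage 2: F_2 = 10^(2.05/10) = 1.603, G_2 = 10^(−2.05/10) = 0.6237
Friis cascade:
  F = 1.306 + (1.603 − 1)/87.10 = 1.313
NF = 10 log₁₀(1.313) = 1.18 dB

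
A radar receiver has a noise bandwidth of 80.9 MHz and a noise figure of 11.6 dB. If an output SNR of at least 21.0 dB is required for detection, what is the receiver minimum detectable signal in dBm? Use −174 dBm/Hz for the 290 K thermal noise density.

−62.3 dBm

Sensitivity = −174 + 10 log₁₀(B) + NF + SNR_min
= −174 + 79.08 + 11.6 + 21.0
= −62.32 dBm → −62.3 dBm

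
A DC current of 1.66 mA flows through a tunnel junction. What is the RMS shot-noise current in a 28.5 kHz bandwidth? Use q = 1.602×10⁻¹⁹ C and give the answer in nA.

I_n = √(2qI·B)
2qI·B = 2 × 1.602×10⁻¹⁹ × 1.66×10⁻³ × 2.85×10⁴ = 1.52×10⁻¹⁷ A²
I_n = √(1.52×10⁻¹⁷) = 3.89×10⁻⁹ A = 3.89 nA

3.89 nA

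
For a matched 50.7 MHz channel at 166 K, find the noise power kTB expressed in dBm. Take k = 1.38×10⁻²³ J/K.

P_n = kTB = 1.38×10⁻²³ × 166 × 5.07×10⁷ = 1.16×10⁻¹³ W
In dBm: 10 log₁₀(1.16×10⁻¹³ / 10⁻³) = −99.4 dBm

−99.4 dBm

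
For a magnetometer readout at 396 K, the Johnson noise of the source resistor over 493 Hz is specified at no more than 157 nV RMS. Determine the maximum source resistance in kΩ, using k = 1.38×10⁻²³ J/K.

2.29 kΩ

Johnson–Nyquist: V_n = √(4kTRB) ⇒ R = V_n² / (4kTB)
4kTB = 4 × 1.38×10⁻²³ × 396 × 4.93×10² = 1.08×10⁻¹⁷
R = (1.57×10⁻⁷)² / 1.08×10⁻¹⁷ = 2.29×10³ Ω = 2.29 kΩ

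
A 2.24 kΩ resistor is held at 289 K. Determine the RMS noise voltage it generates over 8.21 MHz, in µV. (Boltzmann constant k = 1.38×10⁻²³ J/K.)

V_n = √(4kTRB)
4kTRB = 4 × 1.38×10⁻²³ × 289 × 2.24×10³ × 8.21×10⁶ = 2.93×10⁻¹⁰ V²
V_n = √(2.93×10⁻¹⁰) = 1.71×10⁻⁵ V = 17.1 µV

17.1 µV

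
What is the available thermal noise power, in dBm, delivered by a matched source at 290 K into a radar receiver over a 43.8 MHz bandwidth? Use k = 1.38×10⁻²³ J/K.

P_n = kTB = 1.38×10⁻²³ × 290 × 4.38×10⁷ = 1.75×10⁻¹³ W
In dBm: 10 log₁₀(1.75×10⁻¹³ / 10⁻³) = −97.6 dBm

−97.6 dBm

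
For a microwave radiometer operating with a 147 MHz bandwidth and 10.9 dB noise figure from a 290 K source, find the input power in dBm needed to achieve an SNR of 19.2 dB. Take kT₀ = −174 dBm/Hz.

Sensitivity = −174 + 10 log₁₀(B) + NF + SNR_min
= −174 + 81.67 + 10.9 + 19.2
= −62.23 dBm → −62.2 dBm

−62.2 dBm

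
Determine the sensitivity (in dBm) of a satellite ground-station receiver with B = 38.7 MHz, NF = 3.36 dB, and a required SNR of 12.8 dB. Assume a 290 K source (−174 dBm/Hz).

−82.0 dBm

Sensitivity = −174 + 10 log₁₀(B) + NF + SNR_min
= −174 + 75.88 + 3.36 + 12.8
= −81.96 dBm → −82.0 dBm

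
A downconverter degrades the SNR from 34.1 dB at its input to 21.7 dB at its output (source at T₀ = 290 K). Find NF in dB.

NF (dB) = SNR_in(dB) − SNR_out(dB) when the source is at T₀
NF = 34.1 − 21.7 = 12.4 dB

12.4 dB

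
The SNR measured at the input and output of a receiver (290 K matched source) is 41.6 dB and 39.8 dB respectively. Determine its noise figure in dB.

NF (dB) = SNR_in(dB) − SNR_out(dB) when the source is at T₀
NF = 41.6 − 39.8 = 1.8 dB

1.8 dB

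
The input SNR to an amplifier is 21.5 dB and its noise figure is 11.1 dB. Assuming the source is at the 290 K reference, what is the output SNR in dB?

10.4 dB

By definition F = SNR_in/SNR_out, so in dB: SNR_out = SNR_in − NF
SNR_out = 21.5 − 11.1 = 10.4 dB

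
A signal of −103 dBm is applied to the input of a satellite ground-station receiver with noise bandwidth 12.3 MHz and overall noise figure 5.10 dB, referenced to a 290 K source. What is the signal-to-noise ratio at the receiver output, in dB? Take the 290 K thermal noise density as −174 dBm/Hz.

Noise floor: N = −174 + 10 log₁₀(B) + NF
10 log₁₀(1.23×10⁷) = 70.9 dB
N = −174 + 70.9 + 5.10 = −98.00 dBm
SNR = P_sig − N = −103 − (−98.00) = −5.00 dB → −5.0 dB

−5.0 dB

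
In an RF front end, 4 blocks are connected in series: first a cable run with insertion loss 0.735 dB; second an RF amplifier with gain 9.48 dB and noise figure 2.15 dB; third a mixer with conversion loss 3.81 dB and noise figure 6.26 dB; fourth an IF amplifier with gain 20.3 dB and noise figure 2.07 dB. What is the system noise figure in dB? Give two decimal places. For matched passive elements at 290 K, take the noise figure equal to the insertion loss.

4.10 dB

Convert to linear (a loss of L dB is a gain of −L dB): F_i = 10^(NF_i/10), G_i = 10^(G_i,dB/10)
  Stage 1: F_1 = 10^(0.735/10) = 1.184, G_1 = 10^(−0.735/10) = 0.8443
  Stage 2: F_2 = 10^(2.15/10) = 1.641, G_2 = 10^(9.48/10) = 8.872
  Stage 3: F_3 = 10^(6.26/10) = 4.227, G_3 = 10^(−3.81/10) = 0.4159
  Stage 4: F_4 = 10^(2.07/10) = 1.611, G_4 = 10^(20.3/10) = 107.2
Friis cascade:
  F = 1.184 + (1.641 − 1)/0.8443 + (4.227 − 1)/7.490 + (1.611 − 1)/3.115 = 2.570
NF = 10 log₁₀(2.570) = 4.10 dB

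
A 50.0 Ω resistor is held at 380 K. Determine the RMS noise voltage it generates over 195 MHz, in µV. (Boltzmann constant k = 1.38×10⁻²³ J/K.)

14.3 µV

V_n = √(4kTRB)
4kTRB = 4 × 1.38×10⁻²³ × 380 × 5.00×10¹ × 1.95×10⁸ = 2.05×10⁻¹⁰ V²
V_n = √(2.05×10⁻¹⁰) = 1.43×10⁻⁵ V = 14.3 µV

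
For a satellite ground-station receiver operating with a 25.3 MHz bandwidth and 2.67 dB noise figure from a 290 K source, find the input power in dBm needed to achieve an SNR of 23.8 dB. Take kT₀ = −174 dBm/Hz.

Sensitivity = −174 + 10 log₁₀(B) + NF + SNR_min
= −174 + 74.03 + 2.67 + 23.8
= −73.50 dBm → −73.5 dBm

−73.5 dBm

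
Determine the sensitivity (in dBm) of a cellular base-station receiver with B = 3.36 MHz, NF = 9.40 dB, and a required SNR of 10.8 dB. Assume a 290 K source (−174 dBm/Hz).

−88.5 dBm

Sensitivity = −174 + 10 log₁₀(B) + NF + SNR_min
= −174 + 65.26 + 9.40 + 10.8
= −88.54 dBm → −88.5 dBm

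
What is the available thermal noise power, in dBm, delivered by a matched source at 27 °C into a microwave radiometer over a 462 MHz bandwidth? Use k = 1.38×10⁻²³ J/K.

T = 27 °C + 273.15 = 300.15 K
P_n = kTB = 1.38×10⁻²³ × 300.15 × 4.62×10⁸ = 1.91×10⁻¹² W
In dBm: 10 log₁₀(1.91×10⁻¹² / 10⁻³) = −87.2 dBm

−87.2 dBm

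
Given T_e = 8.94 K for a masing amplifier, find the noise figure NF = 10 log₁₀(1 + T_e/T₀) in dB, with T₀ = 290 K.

F = 1 + T_e/T₀ = 1 + 8.94/290 = 1.03083
NF = 10 log₁₀(1.03083) = 0.132 dB

0.132 dB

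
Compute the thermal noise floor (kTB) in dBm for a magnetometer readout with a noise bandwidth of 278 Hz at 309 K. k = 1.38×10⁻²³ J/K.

−149.3 dBm

P_n = kTB = 1.38×10⁻²³ × 309 × 2.78×10² = 1.19×10⁻¹⁸ W
In dBm: 10 log₁₀(1.19×10⁻¹⁸ / 10⁻³) = −149.3 dBm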